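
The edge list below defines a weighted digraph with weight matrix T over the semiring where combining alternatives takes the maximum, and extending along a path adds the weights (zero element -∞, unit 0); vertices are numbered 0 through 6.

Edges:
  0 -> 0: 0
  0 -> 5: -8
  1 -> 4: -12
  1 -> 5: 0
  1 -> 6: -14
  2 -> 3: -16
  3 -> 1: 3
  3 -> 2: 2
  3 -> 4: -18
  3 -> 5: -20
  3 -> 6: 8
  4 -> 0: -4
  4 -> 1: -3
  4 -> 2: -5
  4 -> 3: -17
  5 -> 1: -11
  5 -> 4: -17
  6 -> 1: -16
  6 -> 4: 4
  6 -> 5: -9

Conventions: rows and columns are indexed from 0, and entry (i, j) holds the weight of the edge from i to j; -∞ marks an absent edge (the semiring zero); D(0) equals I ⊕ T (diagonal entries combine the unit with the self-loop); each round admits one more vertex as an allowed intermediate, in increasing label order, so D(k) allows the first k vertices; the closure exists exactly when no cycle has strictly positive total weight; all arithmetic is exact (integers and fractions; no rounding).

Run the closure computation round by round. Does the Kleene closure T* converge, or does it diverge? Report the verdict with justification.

D(0):
  [0, -∞, -∞, -∞, -∞, -8, -∞]
  [-∞, 0, -∞, -∞, -12, 0, -14]
  [-∞, -∞, 0, -16, -∞, -∞, -∞]
  [-∞, 3, 2, 0, -18, -20, 8]
  [-4, -3, -5, -17, 0, -∞, -∞]
  [-∞, -11, -∞, -∞, -17, 0, -∞]
  [-∞, -16, -∞, -∞, 4, -9, 0]
D(1):
  [0, -∞, -∞, -∞, -∞, -8, -∞]
  [-∞, 0, -∞, -∞, -12, 0, -14]
  [-∞, -∞, 0, -16, -∞, -∞, -∞]
  [-∞, 3, 2, 0, -18, -20, 8]
  [-4, -3, -5, -17, 0, -12, -∞]
  [-∞, -11, -∞, -∞, -17, 0, -∞]
  [-∞, -16, -∞, -∞, 4, -9, 0]
D(2):
  [0, -∞, -∞, -∞, -∞, -8, -∞]
  [-∞, 0, -∞, -∞, -12, 0, -14]
  [-∞, -∞, 0, -16, -∞, -∞, -∞]
  [-∞, 3, 2, 0, -9, 3, 8]
  [-4, -3, -5, -17, 0, -3, -17]
  [-∞, -11, -∞, -∞, -17, 0, -25]
  [-∞, -16, -∞, -∞, 4, -9, 0]
D(3):
  [0, -∞, -∞, -∞, -∞, -8, -∞]
  [-∞, 0, -∞, -∞, -12, 0, -14]
  [-∞, -∞, 0, -16, -∞, -∞, -∞]
  [-∞, 3, 2, 0, -9, 3, 8]
  [-4, -3, -5, -17, 0, -3, -17]
  [-∞, -11, -∞, -∞, -17, 0, -25]
  [-∞, -16, -∞, -∞, 4, -9, 0]
D(4):
  [0, -∞, -∞, -∞, -∞, -8, -∞]
  [-∞, 0, -∞, -∞, -12, 0, -14]
  [-∞, -13, 0, -16, -25, -13, -8]
  [-∞, 3, 2, 0, -9, 3, 8]
  [-4, -3, -5, -17, 0, -3, -9]
  [-∞, -11, -∞, -∞, -17, 0, -25]
  [-∞, -16, -∞, -∞, 4, -9, 0]
D(5):
  [0, -∞, -∞, -∞, -∞, -8, -∞]
  [-16, 0, -17, -29, -12, 0, -14]
  [-29, -13, 0, -16, -25, -13, -8]
  [-13, 3, 2, 0, -9, 3, 8]
  [-4, -3, -5, -17, 0, -3, -9]
  [-21, -11, -22, -34, -17, 0, -25]
  [0, 1, -1, -13, 4, 1, 0]
D(6):
  [0, -19, -30, -42, -25, -8, -33]
  [-16, 0, -17, -29, -12, 0, -14]
  [-29, -13, 0, -16, -25, -13, -8]
  [-13, 3, 2, 0, -9, 3, 8]
  [-4, -3, -5, -17, 0, -3, -9]
  [-21, -11, -22, -34, -17, 0, -25]
  [0, 1, -1, -13, 4, 1, 0]
D(7):
  [0, -19, -30, -42, -25, -8, -33]
  [-14, 0, -15, -27, -10, 0, -14]
  [-8, -7, 0, -16, -4, -7, -8]
  [8, 9, 7, 0, 12, 9, 8]
  [-4, -3, -5, -17, 0, -3, -9]
  [-21, -11, -22, -34, -17, 0, -25]
  [0, 1, -1, -13, 4, 1, 0]
Key observation: every diagonal entry stays at the unit through all rounds, so no improving cycle exists.
Answer: CONVERGES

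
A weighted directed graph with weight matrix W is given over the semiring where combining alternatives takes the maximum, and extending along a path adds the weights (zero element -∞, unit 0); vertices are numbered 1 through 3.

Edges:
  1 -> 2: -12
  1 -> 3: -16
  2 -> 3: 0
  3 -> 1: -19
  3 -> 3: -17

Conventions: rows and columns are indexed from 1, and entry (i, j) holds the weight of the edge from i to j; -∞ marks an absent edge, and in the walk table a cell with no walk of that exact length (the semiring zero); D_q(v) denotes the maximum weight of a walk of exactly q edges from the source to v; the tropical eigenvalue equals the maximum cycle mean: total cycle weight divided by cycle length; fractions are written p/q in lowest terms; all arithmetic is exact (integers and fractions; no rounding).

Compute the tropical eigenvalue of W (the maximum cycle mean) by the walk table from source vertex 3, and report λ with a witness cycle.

q=0: [-∞, -∞, 0]
q=1: [-19, -∞, -17]
q=2: [-36, -31, -34]
q=3: [-53, -48, -31]
Optimal cycle mean attained by: cycle 1->2->3->1, total (-12) + 0 + (-19), length 3.
Answer: λ = -31/3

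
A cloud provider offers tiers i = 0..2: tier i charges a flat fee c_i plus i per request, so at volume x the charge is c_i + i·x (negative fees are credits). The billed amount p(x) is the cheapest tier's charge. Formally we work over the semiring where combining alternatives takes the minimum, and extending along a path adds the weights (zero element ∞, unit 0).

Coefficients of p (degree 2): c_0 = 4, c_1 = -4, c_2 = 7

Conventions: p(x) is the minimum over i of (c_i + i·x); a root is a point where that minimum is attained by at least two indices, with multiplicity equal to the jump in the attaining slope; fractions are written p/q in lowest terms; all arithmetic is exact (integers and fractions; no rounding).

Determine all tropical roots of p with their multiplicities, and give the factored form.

hull edge (i=0, c=4) to (i=1, c=-4): slope -8, span 1
hull edge (i=1, c=-4) to (i=2, c=7): slope 11, span 1
Factored form: p(x) = 7 ⊗ (x ⊕ (-11)) ⊗ (x ⊕ 8)
Answer: roots = -11 (mult 1), 8 (mult 1)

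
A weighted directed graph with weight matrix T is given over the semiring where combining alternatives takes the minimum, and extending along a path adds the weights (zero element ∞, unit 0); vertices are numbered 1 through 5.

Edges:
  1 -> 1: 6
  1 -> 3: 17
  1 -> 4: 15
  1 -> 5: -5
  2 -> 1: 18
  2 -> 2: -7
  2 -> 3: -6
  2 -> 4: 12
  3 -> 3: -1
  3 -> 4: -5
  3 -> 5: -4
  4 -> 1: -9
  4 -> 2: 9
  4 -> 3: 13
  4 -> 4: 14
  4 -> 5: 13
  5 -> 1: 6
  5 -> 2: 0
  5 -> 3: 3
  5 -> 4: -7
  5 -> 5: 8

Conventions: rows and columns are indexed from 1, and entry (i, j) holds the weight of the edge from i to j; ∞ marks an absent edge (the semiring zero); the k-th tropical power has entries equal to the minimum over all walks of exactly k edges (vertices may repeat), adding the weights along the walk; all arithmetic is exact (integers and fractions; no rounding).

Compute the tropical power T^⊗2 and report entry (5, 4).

T^⊗2:
  [1, -5, -2, -12, 1]
  [3, -14, -13, -11, -10]
  [-14, -4, -2, -11, -5]
  [-3, 2, 3, 6, -14]
  [-16, -7, -6, -2, -1]
Key observation: the optimum is the walk 5->3->4, with weight 3 + (-5) = -2.
Optimal value attained by: walk 5->3->4.
Answer: (T^⊗2)[5][4] = -2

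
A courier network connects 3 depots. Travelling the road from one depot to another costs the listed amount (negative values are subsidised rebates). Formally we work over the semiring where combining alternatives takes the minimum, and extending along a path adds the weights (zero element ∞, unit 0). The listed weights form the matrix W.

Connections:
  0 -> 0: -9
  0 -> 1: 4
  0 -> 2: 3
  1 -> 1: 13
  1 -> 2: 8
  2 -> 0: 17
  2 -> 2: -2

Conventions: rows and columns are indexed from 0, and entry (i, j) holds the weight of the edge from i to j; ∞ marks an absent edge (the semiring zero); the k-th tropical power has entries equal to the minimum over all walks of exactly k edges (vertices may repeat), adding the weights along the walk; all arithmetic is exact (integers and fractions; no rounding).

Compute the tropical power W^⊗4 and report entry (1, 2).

W^⊗2:
  [-18, -5, -6]
  [25, 26, 6]
  [8, 21, -4]
W^⊗3:
  [-27, -14, -15]
  [16, 29, 4]
  [-1, 12, -6]
W^⊗4:
  [-36, -23, -24]
  [7, 20, 2]
  [-10, 3, -8]
Key observation: the optimum is the walk 1->2->2->2->2, with weight 8 + (-2) + (-2) + (-2) = 2.
Optimal value attained by: walk 1->2->2->2->2.
Answer: (W^⊗4)[1][2] = 2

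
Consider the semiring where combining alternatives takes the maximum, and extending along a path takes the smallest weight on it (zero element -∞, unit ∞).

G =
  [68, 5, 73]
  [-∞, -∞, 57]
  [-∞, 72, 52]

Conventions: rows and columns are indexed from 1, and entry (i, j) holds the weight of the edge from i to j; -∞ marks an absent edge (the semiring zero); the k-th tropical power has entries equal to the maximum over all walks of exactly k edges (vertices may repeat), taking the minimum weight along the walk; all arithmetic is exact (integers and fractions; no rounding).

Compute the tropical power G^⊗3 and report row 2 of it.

G^⊗2:
  [68, 72, 68]
  [-∞, 57, 52]
  [-∞, 52, 57]
G^⊗3:
  [68, 68, 68]
  [-∞, 52, 57]
  [-∞, 57, 52]
Answer: row 2 of G^⊗3 = [-∞, 52, 57]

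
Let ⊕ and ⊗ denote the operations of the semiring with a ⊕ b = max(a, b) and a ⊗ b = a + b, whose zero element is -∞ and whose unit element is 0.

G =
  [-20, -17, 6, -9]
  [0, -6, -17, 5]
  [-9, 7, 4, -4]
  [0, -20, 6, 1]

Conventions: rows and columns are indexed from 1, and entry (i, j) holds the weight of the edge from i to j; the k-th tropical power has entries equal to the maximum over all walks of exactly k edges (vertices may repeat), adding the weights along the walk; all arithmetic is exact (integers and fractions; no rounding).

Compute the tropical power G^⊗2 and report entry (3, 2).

G^⊗2:
  [-3, 13, 10, 2]
  [5, -10, 11, 6]
  [7, 11, 8, 12]
  [1, 13, 10, 2]
Key observation: the optimum is the walk 3->3->2, with weight 4 + 7 = 11.
Optimal value attained by: walk 3->3->2.
Answer: (G^⊗2)[3][2] = 11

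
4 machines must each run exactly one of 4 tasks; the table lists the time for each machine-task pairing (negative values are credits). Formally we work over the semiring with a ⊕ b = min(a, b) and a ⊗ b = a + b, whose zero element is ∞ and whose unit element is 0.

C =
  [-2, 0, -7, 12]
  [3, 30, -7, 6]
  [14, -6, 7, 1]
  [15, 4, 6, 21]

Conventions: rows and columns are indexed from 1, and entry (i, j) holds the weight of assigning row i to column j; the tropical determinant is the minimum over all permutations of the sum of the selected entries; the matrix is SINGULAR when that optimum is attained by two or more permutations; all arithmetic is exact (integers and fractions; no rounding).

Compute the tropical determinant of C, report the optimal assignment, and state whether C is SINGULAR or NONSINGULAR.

σ = (1, 2, 3, 4): (-2) + 30 + 7 + 21 = 56
σ = (1, 2, 4, 3): (-2) + 30 + 1 + 6 = 35
σ = (1, 3, 2, 4): (-2) + (-7) + (-6) + 21 = 6
σ = (1, 3, 4, 2): (-2) + (-7) + 1 + 4 = -4
σ = (1, 4, 2, 3): (-2) + 6 + (-6) + 6 = 4
σ = (1, 4, 3, 2): (-2) + 6 + 7 + 4 = 15
σ = (2, 1, 3, 4): 0 + 3 + 7 + 21 = 31
σ = (2, 1, 4, 3): 0 + 3 + 1 + 6 = 10
σ = (2, 3, 1, 4): 0 + (-7) + 14 + 21 = 28
σ = (2, 3, 4, 1): 0 + (-7) + 1 + 15 = 9
σ = (2, 4, 1, 3): 0 + 6 + 14 + 6 = 26
σ = (2, 4, 3, 1): 0 + 6 + 7 + 15 = 28
σ = (3, 1, 2, 4): (-7) + 3 + (-6) + 21 = 11
σ = (3, 1, 4, 2): (-7) + 3 + 1 + 4 = 1
σ = (3, 2, 1, 4): (-7) + 30 + 14 + 21 = 58
σ = (3, 2, 4, 1): (-7) + 30 + 1 + 15 = 39
σ = (3, 4, 1, 2): (-7) + 6 + 14 + 4 = 17
σ = (3, 4, 2, 1): (-7) + 6 + (-6) + 15 = 8
σ = (4, 1, 2, 3): 12 + 3 + (-6) + 6 = 15
σ = (4, 1, 3, 2): 12 + 3 + 7 + 4 = 26
σ = (4, 2, 1, 3): 12 + 30 + 14 + 6 = 62
σ = (4, 2, 3, 1): 12 + 30 + 7 + 15 = 64
σ = (4, 3, 1, 2): 12 + (-7) + 14 + 4 = 23
σ = (4, 3, 2, 1): 12 + (-7) + (-6) + 15 = 14
Optimal value attained by: σ = (1, 3, 4, 2).
Answer: det⊕(C) = -4; verdict: NONSINGULAR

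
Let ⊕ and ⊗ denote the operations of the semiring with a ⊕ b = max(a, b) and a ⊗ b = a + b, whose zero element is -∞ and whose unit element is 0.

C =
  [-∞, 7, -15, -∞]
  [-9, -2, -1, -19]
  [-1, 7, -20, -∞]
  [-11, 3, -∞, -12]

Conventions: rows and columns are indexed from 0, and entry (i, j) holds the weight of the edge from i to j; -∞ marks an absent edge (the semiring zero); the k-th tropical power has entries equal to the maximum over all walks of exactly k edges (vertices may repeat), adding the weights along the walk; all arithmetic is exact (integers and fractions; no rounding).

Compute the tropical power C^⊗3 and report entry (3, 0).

C^⊗2:
  [-2, 5, 6, -12]
  [-2, 6, -3, -21]
  [-2, 6, 6, -12]
  [-6, 1, 2, -16]
C^⊗3:
  [5, 13, 4, -14]
  [-3, 5, 5, -13]
  [5, 13, 5, -13]
  [1, 9, 0, -18]
Key observation: the optimum is the walk 3->1->2->0, with weight 3 + (-1) + (-1) = 1.
Optimal value attained by: walk 3->1->2->0.
Answer: (C^⊗3)[3][0] = 1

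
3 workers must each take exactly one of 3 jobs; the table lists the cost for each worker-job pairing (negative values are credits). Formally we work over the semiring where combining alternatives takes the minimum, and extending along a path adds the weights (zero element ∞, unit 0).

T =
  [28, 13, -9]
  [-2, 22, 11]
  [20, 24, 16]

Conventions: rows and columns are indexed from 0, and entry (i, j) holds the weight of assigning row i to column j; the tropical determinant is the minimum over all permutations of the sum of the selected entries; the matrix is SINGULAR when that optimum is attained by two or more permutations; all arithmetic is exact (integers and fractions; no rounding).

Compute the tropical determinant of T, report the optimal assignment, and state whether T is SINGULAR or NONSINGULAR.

σ = (0, 1, 2): 28 + 22 + 16 = 66
σ = (0, 2, 1): 28 + 11 + 24 = 63
σ = (1, 0, 2): 13 + (-2) + 16 = 27
σ = (1, 2, 0): 13 + 11 + 20 = 44
σ = (2, 0, 1): (-9) + (-2) + 24 = 13
σ = (2, 1, 0): (-9) + 22 + 20 = 33
Optimal value attained by: σ = (2, 0, 1).
Answer: det⊕(T) = 13; verdict: NONSINGULAR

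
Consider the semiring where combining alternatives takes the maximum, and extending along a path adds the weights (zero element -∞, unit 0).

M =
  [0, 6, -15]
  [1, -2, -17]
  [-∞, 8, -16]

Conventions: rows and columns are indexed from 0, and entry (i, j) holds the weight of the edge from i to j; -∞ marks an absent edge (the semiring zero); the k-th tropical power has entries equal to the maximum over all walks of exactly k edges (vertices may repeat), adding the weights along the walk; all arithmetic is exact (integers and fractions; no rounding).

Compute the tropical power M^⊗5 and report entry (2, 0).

M^⊗2:
  [7, 6, -11]
  [1, 7, -14]
  [9, 6, -9]
M^⊗3:
  [7, 13, -8]
  [8, 7, -10]
  [9, 15, -6]
M^⊗4:
  [14, 13, -4]
  [8, 14, -7]
  [16, 15, -2]
M^⊗5:
  [14, 20, -1]
  [15, 14, -3]
  [16, 22, 1]
Key observation: the optimum is the walk 2->1->0->0->1->0, with weight 8 + 1 + 0 + 6 + 1 = 16.
Optimal value attained by: walk 2->1->0->0->1->0.
Answer: (M^⊗5)[2][0] = 16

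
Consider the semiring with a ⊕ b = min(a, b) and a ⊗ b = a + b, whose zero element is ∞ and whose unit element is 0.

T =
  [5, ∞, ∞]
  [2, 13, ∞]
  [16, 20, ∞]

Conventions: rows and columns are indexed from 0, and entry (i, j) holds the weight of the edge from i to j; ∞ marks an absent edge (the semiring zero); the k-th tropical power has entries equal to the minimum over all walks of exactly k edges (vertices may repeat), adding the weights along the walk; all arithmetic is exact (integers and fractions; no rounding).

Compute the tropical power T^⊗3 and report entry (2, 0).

T^⊗2:
  [10, ∞, ∞]
  [7, 26, ∞]
  [21, 33, ∞]
T^⊗3:
  [15, ∞, ∞]
  [12, 39, ∞]
  [26, 46, ∞]
Key observation: the optimum is the walk 2->0->0->0, with weight 16 + 5 + 5 = 26.
Optimal value attained by: walk 2->0->0->0.
Answer: (T^⊗3)[2][0] = 26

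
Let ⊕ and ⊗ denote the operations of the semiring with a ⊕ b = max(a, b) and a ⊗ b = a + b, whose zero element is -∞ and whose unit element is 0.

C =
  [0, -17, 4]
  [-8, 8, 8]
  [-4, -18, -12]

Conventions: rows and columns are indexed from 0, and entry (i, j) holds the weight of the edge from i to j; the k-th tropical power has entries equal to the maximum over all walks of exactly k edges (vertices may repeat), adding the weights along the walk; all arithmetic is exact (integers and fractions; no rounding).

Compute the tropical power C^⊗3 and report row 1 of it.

C^⊗2:
  [0, -9, 4]
  [4, 16, 16]
  [-4, -10, 0]
C^⊗3:
  [0, -1, 4]
  [12, 24, 24]
  [-4, -2, 0]
Answer: row 1 of C^⊗3 = [12, 24, 24]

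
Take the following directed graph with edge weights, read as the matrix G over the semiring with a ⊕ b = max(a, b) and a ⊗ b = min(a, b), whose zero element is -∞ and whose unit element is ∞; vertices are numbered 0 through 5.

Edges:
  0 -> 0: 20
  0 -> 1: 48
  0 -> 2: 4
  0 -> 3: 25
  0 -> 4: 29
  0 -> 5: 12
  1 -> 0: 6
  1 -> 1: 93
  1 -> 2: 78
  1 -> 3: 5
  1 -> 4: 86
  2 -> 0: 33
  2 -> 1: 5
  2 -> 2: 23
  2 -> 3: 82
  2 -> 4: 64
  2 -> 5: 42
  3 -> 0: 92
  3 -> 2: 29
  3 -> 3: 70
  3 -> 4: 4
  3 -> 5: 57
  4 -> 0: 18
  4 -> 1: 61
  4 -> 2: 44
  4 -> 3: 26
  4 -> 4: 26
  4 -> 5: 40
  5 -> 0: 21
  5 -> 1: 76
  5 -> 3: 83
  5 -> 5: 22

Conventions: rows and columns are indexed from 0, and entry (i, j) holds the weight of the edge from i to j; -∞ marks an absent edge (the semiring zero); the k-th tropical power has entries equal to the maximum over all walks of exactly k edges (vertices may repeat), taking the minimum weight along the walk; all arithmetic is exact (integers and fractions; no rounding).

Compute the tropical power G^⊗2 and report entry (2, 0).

G^⊗2:
  [25, 48, 48, 26, 48, 29]
  [33, 93, 78, 78, 86, 42]
  [82, 61, 44, 70, 29, 57]
  [70, 57, 29, 70, 29, 57]
  [33, 61, 61, 44, 61, 42]
  [83, 76, 76, 70, 76, 57]
Key observation: the optimum is the walk 2->3->0, with weight 82 min 92 = 82.
Optimal value attained by: walk 2->3->0.
Answer: (G^⊗2)[2][0] = 82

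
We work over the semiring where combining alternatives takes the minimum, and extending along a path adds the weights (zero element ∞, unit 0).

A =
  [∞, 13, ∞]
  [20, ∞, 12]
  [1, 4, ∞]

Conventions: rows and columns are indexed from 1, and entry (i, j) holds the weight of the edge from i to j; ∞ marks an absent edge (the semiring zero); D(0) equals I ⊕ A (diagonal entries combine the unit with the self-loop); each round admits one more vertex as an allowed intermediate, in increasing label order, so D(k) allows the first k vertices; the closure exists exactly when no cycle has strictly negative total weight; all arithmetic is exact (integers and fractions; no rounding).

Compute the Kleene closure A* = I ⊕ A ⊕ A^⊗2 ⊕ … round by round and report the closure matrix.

D(0):
  [0, 13, ∞]
  [20, 0, 12]
  [1, 4, 0]
D(1):
  [0, 13, ∞]
  [20, 0, 12]
  [1, 4, 0]
D(2):
  [0, 13, 25]
  [20, 0, 12]
  [1, 4, 0]
D(3):
  [0, 13, 25]
  [13, 0, 12]
  [1, 4, 0]
Answer: A* = [[0, 13, 25], [13, 0, 12], [1, 4, 0]]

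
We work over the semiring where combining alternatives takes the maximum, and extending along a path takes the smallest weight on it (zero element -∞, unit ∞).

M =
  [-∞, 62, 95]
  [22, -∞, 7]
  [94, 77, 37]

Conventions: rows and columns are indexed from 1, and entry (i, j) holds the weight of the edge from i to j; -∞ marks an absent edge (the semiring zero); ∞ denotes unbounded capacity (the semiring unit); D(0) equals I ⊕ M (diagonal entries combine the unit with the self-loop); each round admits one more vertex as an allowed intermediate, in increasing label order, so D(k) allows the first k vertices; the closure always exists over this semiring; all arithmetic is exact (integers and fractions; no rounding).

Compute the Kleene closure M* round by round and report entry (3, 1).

D(0):
  [∞, 62, 95]
  [22, ∞, 7]
  [94, 77, ∞]
D(1):
  [∞, 62, 95]
  [22, ∞, 22]
  [94, 77, ∞]
D(2):
  [∞, 62, 95]
  [22, ∞, 22]
  [94, 77, ∞]
D(3):
  [∞, 77, 95]
  [22, ∞, 22]
  [94, 77, ∞]
Answer: M*[3][1] = 94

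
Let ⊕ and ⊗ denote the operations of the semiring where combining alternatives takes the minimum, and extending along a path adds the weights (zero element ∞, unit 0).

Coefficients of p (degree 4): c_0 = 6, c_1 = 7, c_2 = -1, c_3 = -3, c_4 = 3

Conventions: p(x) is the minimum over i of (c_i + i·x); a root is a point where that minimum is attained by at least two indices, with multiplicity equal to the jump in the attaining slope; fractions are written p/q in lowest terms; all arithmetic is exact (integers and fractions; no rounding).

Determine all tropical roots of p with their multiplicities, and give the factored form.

hull edge (i=0, c=6) to (i=2, c=-1): slope -7/2, span 2
hull edge (i=2, c=-1) to (i=3, c=-3): slope -2, span 1
hull edge (i=3, c=-3) to (i=4, c=3): slope 6, span 1
Factored form: p(x) = 3 ⊗ (x ⊕ (-6)) ⊗ (x ⊕ 2) ⊗ (x ⊕ 7/2) ⊗ (x ⊕ 7/2)
Answer: roots = -6 (mult 1), 2 (mult 1), 7/2 (mult 2)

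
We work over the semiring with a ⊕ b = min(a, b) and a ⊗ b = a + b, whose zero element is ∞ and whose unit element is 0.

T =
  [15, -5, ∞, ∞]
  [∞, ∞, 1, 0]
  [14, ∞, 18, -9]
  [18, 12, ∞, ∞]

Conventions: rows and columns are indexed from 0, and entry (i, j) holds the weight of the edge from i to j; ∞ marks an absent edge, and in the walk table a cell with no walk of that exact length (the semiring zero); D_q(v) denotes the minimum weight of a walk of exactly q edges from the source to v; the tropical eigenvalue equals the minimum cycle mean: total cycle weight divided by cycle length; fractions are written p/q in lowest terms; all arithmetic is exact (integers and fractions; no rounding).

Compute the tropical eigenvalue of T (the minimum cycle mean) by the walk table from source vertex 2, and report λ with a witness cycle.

q=0: [∞, ∞, 0, ∞]
q=1: [14, ∞, 18, -9]
q=2: [9, 3, 36, 9]
q=3: [24, 4, 4, 3]
q=4: [18, 15, 5, -5]
Optimal cycle mean attained by: cycle 0->1->2->3->0, total (-5) + 1 + (-9) + 18, length 4.
Answer: λ = 5/4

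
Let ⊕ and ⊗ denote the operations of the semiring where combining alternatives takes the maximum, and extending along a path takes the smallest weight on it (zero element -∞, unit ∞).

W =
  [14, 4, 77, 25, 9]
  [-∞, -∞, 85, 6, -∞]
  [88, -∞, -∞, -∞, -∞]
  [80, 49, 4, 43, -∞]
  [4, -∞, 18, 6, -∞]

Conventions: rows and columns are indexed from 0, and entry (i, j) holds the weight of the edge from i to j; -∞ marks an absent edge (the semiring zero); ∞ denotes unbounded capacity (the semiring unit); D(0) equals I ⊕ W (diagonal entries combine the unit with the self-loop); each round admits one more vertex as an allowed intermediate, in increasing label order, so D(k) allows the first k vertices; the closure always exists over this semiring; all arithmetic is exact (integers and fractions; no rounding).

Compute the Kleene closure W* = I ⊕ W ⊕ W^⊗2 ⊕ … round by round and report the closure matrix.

D(0):
  [∞, 4, 77, 25, 9]
  [-∞, ∞, 85, 6, -∞]
  [88, -∞, ∞, -∞, -∞]
  [80, 49, 4, ∞, -∞]
  [4, -∞, 18, 6, ∞]
D(1):
  [∞, 4, 77, 25, 9]
  [-∞, ∞, 85, 6, -∞]
  [88, 4, ∞, 25, 9]
  [80, 49, 77, ∞, 9]
  [4, 4, 18, 6, ∞]
D(2):
  [∞, 4, 77, 25, 9]
  [-∞, ∞, 85, 6, -∞]
  [88, 4, ∞, 25, 9]
  [80, 49, 77, ∞, 9]
  [4, 4, 18, 6, ∞]
D(3):
  [∞, 4, 77, 25, 9]
  [85, ∞, 85, 25, 9]
  [88, 4, ∞, 25, 9]
  [80, 49, 77, ∞, 9]
  [18, 4, 18, 18, ∞]
D(4):
  [∞, 25, 77, 25, 9]
  [85, ∞, 85, 25, 9]
  [88, 25, ∞, 25, 9]
  [80, 49, 77, ∞, 9]
  [18, 18, 18, 18, ∞]
D(5):
  [∞, 25, 77, 25, 9]
  [85, ∞, 85, 25, 9]
  [88, 25, ∞, 25, 9]
  [80, 49, 77, ∞, 9]
  [18, 18, 18, 18, ∞]
Answer: W* = [[∞, 25, 77, 25, 9], [85, ∞, 85, 25, 9], [88, 25, ∞, 25, 9], [80, 49, 77, ∞, 9], [18, 18, 18, 18, ∞]]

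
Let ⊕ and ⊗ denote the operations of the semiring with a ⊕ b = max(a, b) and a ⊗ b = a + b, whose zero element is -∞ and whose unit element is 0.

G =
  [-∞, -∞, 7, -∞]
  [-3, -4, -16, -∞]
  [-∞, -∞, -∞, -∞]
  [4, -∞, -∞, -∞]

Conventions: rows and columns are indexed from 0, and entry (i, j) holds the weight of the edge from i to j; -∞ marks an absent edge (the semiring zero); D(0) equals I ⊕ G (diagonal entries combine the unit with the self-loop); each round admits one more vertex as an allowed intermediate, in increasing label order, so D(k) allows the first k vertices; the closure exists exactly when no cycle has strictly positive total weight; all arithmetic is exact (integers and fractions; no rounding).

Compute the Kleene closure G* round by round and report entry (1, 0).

D(0):
  [0, -∞, 7, -∞]
  [-3, 0, -16, -∞]
  [-∞, -∞, 0, -∞]
  [4, -∞, -∞, 0]
D(1):
  [0, -∞, 7, -∞]
  [-3, 0, 4, -∞]
  [-∞, -∞, 0, -∞]
  [4, -∞, 11, 0]
D(2):
  [0, -∞, 7, -∞]
  [-3, 0, 4, -∞]
  [-∞, -∞, 0, -∞]
  [4, -∞, 11, 0]
D(3):
  [0, -∞, 7, -∞]
  [-3, 0, 4, -∞]
  [-∞, -∞, 0, -∞]
  [4, -∞, 11, 0]
D(4):
  [0, -∞, 7, -∞]
  [-3, 0, 4, -∞]
  [-∞, -∞, 0, -∞]
  [4, -∞, 11, 0]
Answer: G*[1][0] = -3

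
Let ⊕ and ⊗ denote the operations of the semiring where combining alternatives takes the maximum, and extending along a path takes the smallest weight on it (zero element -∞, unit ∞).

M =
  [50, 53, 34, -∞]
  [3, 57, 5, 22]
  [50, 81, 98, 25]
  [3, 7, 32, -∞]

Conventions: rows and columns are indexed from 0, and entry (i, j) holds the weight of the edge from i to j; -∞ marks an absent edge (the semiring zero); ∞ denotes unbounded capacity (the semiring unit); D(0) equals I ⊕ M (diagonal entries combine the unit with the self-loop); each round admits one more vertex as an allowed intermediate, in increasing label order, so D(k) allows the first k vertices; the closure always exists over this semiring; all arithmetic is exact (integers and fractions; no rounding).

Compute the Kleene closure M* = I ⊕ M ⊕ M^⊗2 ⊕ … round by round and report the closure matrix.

D(0):
  [∞, 53, 34, -∞]
  [3, ∞, 5, 22]
  [50, 81, ∞, 25]
  [3, 7, 32, ∞]
D(1):
  [∞, 53, 34, -∞]
  [3, ∞, 5, 22]
  [50, 81, ∞, 25]
  [3, 7, 32, ∞]
D(2):
  [∞, 53, 34, 22]
  [3, ∞, 5, 22]
  [50, 81, ∞, 25]
  [3, 7, 32, ∞]
D(3):
  [∞, 53, 34, 25]
  [5, ∞, 5, 22]
  [50, 81, ∞, 25]
  [32, 32, 32, ∞]
D(4):
  [∞, 53, 34, 25]
  [22, ∞, 22, 22]
  [50, 81, ∞, 25]
  [32, 32, 32, ∞]
Answer: M* = [[∞, 53, 34, 25], [22, ∞, 22, 22], [50, 81, ∞, 25], [32, 32, 32, ∞]]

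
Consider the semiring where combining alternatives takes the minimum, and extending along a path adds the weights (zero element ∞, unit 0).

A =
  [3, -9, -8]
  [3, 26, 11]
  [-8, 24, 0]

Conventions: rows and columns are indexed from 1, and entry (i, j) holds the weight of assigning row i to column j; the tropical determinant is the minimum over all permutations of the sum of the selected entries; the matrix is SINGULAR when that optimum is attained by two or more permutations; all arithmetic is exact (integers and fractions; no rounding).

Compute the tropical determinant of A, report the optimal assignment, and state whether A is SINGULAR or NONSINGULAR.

σ = (1, 2, 3): 3 + 26 + 0 = 29
σ = (1, 3, 2): 3 + 11 + 24 = 38
σ = (2, 1, 3): (-9) + 3 + 0 = -6
σ = (2, 3, 1): (-9) + 11 + (-8) = -6
σ = (3, 1, 2): (-8) + 3 + 24 = 19
σ = (3, 2, 1): (-8) + 26 + (-8) = 10
Optimal value attained by: σ = (2, 1, 3).
Answer: det⊕(A) = -6; verdict: SINGULAR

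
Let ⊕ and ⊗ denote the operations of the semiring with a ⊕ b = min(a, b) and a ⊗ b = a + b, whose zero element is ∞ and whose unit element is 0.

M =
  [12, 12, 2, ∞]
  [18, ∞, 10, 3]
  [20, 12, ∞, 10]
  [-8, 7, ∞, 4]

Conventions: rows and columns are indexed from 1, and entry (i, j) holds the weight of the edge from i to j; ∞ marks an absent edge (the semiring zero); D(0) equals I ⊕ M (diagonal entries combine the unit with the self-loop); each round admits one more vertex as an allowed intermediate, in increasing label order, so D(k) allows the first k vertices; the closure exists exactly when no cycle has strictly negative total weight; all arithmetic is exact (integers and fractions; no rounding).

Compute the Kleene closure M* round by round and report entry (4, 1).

D(0):
  [0, 12, 2, ∞]
  [18, 0, 10, 3]
  [20, 12, 0, 10]
  [-8, 7, ∞, 0]
D(1):
  [0, 12, 2, ∞]
  [18, 0, 10, 3]
  [20, 12, 0, 10]
  [-8, 4, -6, 0]
D(2):
  [0, 12, 2, 15]
  [18, 0, 10, 3]
  [20, 12, 0, 10]
  [-8, 4, -6, 0]
D(3):
  [0, 12, 2, 12]
  [18, 0, 10, 3]
  [20, 12, 0, 10]
  [-8, 4, -6, 0]
D(4):
  [0, 12, 2, 12]
  [-5, 0, -3, 3]
  [2, 12, 0, 10]
  [-8, 4, -6, 0]
Answer: M*[4][1] = -8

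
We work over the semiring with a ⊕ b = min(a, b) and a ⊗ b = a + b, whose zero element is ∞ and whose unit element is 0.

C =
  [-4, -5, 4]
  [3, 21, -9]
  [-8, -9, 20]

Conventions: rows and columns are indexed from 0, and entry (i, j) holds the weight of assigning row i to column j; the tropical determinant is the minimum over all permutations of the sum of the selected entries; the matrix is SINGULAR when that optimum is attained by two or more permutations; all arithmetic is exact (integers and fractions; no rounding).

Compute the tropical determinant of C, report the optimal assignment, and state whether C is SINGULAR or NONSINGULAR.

σ = (0, 1, 2): (-4) + 21 + 20 = 37
σ = (0, 2, 1): (-4) + (-9) + (-9) = -22
σ = (1, 0, 2): (-5) + 3 + 20 = 18
σ = (1, 2, 0): (-5) + (-9) + (-8) = -22
σ = (2, 0, 1): 4 + 3 + (-9) = -2
σ = (2, 1, 0): 4 + 21 + (-8) = 17
Optimal value attained by: σ = (0, 2, 1).
Answer: det⊕(C) = -22; verdict: SINGULAR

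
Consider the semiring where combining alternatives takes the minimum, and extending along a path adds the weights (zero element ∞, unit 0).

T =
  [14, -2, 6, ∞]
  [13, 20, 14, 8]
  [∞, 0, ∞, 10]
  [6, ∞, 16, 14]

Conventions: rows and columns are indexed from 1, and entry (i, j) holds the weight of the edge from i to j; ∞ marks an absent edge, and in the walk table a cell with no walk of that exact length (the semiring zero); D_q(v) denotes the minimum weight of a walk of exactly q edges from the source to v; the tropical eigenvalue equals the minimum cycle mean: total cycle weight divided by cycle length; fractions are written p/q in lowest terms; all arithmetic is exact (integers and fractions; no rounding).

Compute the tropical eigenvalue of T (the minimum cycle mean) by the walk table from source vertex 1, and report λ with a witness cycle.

q=0: [0, ∞, ∞, ∞]
q=1: [14, -2, 6, ∞]
q=2: [11, 6, 12, 6]
q=3: [12, 9, 17, 14]
q=4: [20, 10, 18, 17]
Optimal cycle mean attained by: cycle 1->2->4->1, total (-2) + 8 + 6, length 3.
Answer: λ = 4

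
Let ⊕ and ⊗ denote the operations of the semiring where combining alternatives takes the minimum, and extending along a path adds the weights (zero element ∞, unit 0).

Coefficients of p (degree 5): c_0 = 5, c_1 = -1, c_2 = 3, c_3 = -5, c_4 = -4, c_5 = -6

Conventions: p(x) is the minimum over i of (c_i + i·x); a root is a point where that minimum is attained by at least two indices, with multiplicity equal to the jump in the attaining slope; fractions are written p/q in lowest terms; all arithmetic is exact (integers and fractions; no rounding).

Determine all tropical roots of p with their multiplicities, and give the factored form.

hull edge (i=0, c=5) to (i=1, c=-1): slope -6, span 1
hull edge (i=1, c=-1) to (i=3, c=-5): slope -2, span 2
hull edge (i=3, c=-5) to (i=5, c=-6): slope -1/2, span 2
Factored form: p(x) = -6 ⊗ (x ⊕ 1/2) ⊗ (x ⊕ 1/2) ⊗ (x ⊕ 2) ⊗ (x ⊕ 2) ⊗ (x ⊕ 6)
Answer: roots = 1/2 (mult 2), 2 (mult 2), 6 (mult 1)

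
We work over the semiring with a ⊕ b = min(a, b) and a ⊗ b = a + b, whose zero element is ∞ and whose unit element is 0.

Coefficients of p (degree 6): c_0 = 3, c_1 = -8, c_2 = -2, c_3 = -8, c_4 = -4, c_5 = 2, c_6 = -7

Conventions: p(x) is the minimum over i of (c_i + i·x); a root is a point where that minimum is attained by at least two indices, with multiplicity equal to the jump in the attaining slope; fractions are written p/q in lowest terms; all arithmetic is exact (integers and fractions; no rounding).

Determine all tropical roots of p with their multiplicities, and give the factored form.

hull edge (i=0, c=3) to (i=1, c=-8): slope -11, span 1
hull edge (i=1, c=-8) to (i=3, c=-8): slope 0, span 2
hull edge (i=3, c=-8) to (i=6, c=-7): slope 1/3, span 3
Factored form: p(x) = -7 ⊗ (x ⊕ (-1/3)) ⊗ (x ⊕ (-1/3)) ⊗ (x ⊕ (-1/3)) ⊗ (x ⊕ 0) ⊗ (x ⊕ 0) ⊗ (x ⊕ 11)
Answer: roots = -1/3 (mult 3), 0 (mult 2), 11 (mult 1)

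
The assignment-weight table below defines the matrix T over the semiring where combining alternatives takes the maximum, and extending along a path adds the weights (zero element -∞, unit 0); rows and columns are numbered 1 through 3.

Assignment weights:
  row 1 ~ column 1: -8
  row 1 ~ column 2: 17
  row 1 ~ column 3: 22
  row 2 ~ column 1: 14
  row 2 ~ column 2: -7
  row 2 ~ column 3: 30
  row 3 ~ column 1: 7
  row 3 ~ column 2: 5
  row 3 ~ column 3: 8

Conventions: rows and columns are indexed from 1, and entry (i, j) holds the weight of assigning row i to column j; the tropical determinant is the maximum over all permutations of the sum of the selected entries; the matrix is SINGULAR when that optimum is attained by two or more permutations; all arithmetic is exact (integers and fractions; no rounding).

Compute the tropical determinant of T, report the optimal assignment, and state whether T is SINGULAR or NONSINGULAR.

σ = (1, 2, 3): (-8) + (-7) + 8 = -7
σ = (1, 3, 2): (-8) + 30 + 5 = 27
σ = (2, 1, 3): 17 + 14 + 8 = 39
σ = (2, 3, 1): 17 + 30 + 7 = 54
σ = (3, 1, 2): 22 + 14 + 5 = 41
σ = (3, 2, 1): 22 + (-7) + 7 = 22
Optimal value attained by: σ = (2, 3, 1).
Answer: det⊕(T) = 54; verdict: NONSINGULAR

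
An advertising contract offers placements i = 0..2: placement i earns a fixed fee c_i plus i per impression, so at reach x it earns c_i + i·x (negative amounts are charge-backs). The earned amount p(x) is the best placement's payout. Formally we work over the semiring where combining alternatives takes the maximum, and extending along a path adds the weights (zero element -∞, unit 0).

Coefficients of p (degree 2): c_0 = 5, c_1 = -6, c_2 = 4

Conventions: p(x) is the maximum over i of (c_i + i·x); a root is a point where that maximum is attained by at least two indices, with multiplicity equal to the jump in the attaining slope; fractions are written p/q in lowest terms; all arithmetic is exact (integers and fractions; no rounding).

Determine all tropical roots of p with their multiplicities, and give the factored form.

hull edge (i=0, c=5) to (i=2, c=4): slope -1/2, span 2
Factored form: p(x) = 4 ⊗ (x ⊕ 1/2) ⊗ (x ⊕ 1/2)
Answer: roots = 1/2 (mult 2)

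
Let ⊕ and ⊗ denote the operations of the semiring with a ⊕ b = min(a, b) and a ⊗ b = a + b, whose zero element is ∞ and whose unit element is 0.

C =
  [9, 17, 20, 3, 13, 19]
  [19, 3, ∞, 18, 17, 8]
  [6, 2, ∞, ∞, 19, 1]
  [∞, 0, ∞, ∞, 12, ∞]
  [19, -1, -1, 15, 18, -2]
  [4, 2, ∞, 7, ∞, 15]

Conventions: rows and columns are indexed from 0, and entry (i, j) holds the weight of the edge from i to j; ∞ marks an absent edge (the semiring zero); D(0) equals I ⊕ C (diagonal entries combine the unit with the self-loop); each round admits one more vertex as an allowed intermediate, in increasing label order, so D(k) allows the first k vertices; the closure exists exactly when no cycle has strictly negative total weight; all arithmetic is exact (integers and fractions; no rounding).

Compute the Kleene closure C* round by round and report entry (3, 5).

D(0):
  [0, 17, 20, 3, 13, 19]
  [19, 0, ∞, 18, 17, 8]
  [6, 2, 0, ∞, 19, 1]
  [∞, 0, ∞, 0, 12, ∞]
  [19, -1, -1, 15, 0, -2]
  [4, 2, ∞, 7, ∞, 0]
D(1):
  [0, 17, 20, 3, 13, 19]
  [19, 0, 39, 18, 17, 8]
  [6, 2, 0, 9, 19, 1]
  [∞, 0, ∞, 0, 12, ∞]
  [19, -1, -1, 15, 0, -2]
  [4, 2, 24, 7, 17, 0]
D(2):
  [0, 17, 20, 3, 13, 19]
  [19, 0, 39, 18, 17, 8]
  [6, 2, 0, 9, 19, 1]
  [19, 0, 39, 0, 12, 8]
  [18, -1, -1, 15, 0, -2]
  [4, 2, 24, 7, 17, 0]
D(3):
  [0, 17, 20, 3, 13, 19]
  [19, 0, 39, 18, 17, 8]
  [6, 2, 0, 9, 19, 1]
  [19, 0, 39, 0, 12, 8]
  [5, -1, -1, 8, 0, -2]
  [4, 2, 24, 7, 17, 0]
D(4):
  [0, 3, 20, 3, 13, 11]
  [19, 0, 39, 18, 17, 8]
  [6, 2, 0, 9, 19, 1]
  [19, 0, 39, 0, 12, 8]
  [5, -1, -1, 8, 0, -2]
  [4, 2, 24, 7, 17, 0]
D(5):
  [0, 3, 12, 3, 13, 11]
  [19, 0, 16, 18, 17, 8]
  [6, 2, 0, 9, 19, 1]
  [17, 0, 11, 0, 12, 8]
  [5, -1, -1, 8, 0, -2]
  [4, 2, 16, 7, 17, 0]
D(6):
  [0, 3, 12, 3, 13, 11]
  [12, 0, 16, 15, 17, 8]
  [5, 2, 0, 8, 18, 1]
  [12, 0, 11, 0, 12, 8]
  [2, -1, -1, 5, 0, -2]
  [4, 2, 16, 7, 17, 0]
Answer: C*[3][5] = 8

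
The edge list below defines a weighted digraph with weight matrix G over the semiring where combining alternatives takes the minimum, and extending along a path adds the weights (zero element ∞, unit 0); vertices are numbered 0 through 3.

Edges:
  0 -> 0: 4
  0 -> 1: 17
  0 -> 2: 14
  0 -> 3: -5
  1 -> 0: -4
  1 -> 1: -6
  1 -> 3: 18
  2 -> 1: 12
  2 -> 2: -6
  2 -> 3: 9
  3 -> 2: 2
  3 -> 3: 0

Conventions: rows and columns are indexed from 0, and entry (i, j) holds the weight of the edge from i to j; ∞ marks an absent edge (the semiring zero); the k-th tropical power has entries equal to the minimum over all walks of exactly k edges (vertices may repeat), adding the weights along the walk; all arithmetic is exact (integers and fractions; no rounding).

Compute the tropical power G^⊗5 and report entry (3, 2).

G^⊗2:
  [8, 11, -3, -5]
  [-10, -12, 10, -9]
  [8, 6, -12, 3]
  [∞, 14, -4, 0]
G^⊗3:
  [7, 5, -9, -5]
  [-16, -18, -7, -15]
  [2, 0, -18, -3]
  [10, 8, -10, 0]
G^⊗4:
  [1, -1, -15, -5]
  [-22, -24, -13, -21]
  [-4, -6, -24, -9]
  [4, 2, -16, -1]
G^⊗5:
  [-5, -7, -21, -6]
  [-28, -30, -19, -27]
  [-10, -12, -30, -15]
  [-2, -4, -22, -7]
Key observation: the optimum is the walk 3->2->2->2->2->2, with weight 2 + (-6) + (-6) + (-6) + (-6) = -22.
Optimal value attained by: walk 3->2->2->2->2->2.
Answer: (G^⊗5)[3][2] = -22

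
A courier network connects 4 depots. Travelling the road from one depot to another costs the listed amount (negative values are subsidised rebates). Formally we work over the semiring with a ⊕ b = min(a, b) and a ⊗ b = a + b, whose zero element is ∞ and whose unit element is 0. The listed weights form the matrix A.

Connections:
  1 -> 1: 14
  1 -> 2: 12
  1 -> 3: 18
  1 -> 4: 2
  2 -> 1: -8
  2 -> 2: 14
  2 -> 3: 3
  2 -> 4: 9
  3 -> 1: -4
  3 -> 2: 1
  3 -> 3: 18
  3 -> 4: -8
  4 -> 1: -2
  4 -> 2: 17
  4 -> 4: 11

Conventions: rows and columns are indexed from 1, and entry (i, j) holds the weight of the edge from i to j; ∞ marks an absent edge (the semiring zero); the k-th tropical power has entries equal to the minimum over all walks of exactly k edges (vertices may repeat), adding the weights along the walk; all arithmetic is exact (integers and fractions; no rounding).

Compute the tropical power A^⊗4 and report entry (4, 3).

A^⊗2:
  [0, 19, 15, 10]
  [-1, 4, 10, -6]
  [-10, 8, 4, -2]
  [9, 10, 16, 0]
A^⊗3:
  [8, 12, 18, 2]
  [-8, 11, 7, 1]
  [-4, 2, 8, -8]
  [-2, 17, 13, 8]
A^⊗4:
  [0, 19, 15, 10]
  [-1, 4, 10, -6]
  [-10, 8, 5, -2]
  [6, 10, 16, 0]
Key observation: the optimum is the walk 4->1->4->1->3, with weight (-2) + 2 + (-2) + 18 = 16.
Optimal value attained by: walk 4->1->4->1->3.
Answer: (A^⊗4)[4][3] = 16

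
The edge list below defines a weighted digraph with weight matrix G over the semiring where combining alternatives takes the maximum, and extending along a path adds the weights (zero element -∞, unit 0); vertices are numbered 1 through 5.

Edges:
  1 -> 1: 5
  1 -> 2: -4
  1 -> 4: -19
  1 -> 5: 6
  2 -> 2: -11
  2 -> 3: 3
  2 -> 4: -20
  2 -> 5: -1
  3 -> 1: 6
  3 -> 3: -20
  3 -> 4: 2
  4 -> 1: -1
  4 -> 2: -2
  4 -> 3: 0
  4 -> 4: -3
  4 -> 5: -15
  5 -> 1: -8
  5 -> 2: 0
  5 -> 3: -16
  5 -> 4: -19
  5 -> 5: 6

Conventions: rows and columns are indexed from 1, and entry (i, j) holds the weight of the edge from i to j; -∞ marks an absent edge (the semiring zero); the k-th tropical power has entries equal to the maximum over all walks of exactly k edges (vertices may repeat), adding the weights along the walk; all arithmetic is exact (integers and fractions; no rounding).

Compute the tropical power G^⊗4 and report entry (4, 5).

G^⊗2:
  [10, 6, -1, -13, 12]
  [9, -1, -8, 5, 5]
  [11, 2, 2, -1, 12]
  [6, -5, 1, 2, 5]
  [-2, 6, 3, -13, 12]
G^⊗3:
  [15, 12, 9, 1, 18]
  [14, 5, 5, 2, 15]
  [16, 12, 5, 4, 18]
  [11, 5, 2, 3, 12]
  [9, 12, 9, 5, 18]
G^⊗4:
  [20, 18, 15, 11, 24]
  [19, 15, 8, 7, 21]
  [21, 18, 15, 7, 24]
  [16, 12, 8, 4, 18]
  [15, 18, 15, 11, 24]
Key observation: the optimum is the walk 4->3->1->5->5, with weight 0 + 6 + 6 + 6 = 18.
Optimal value attained by: walk 4->3->1->5->5.
Answer: (G^⊗4)[4][5] = 18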